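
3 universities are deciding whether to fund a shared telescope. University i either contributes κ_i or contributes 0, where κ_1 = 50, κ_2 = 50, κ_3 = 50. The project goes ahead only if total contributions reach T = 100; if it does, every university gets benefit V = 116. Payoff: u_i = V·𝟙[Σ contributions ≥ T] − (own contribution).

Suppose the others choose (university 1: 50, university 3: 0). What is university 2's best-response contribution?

Others' total = 50. Contributing 50 brings total to 100 ≥ 100: gain V − κ_2 = 66.
Best response: 50.

50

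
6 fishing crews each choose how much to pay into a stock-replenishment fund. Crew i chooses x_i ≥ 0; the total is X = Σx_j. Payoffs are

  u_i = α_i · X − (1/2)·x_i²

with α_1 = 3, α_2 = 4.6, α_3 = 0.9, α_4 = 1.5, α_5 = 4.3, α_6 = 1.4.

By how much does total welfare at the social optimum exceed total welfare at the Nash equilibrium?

Crew i's FOC: ∂u_i/∂x_i = α_i − x_i = 0, so x_i* = α_i.
NE contributions = (3, 4.6, 0.9, 1.5, 4.3, 1.4); X = 15.7.
W^NE = (Σα)·X − ½Σα_i² = 15.7² − ½·53.67 = 219.655.
Planner sets x_i = Σα_j = 15.7 for every i, so X^SO = 6·15.7 = 94.2.
W^SO = (Σα)·X^SO − ½·6·(Σα)² = (6/2)·15.7² = 739.47.
Deadweight loss = W^SO − W^NE = 519.815.

519.815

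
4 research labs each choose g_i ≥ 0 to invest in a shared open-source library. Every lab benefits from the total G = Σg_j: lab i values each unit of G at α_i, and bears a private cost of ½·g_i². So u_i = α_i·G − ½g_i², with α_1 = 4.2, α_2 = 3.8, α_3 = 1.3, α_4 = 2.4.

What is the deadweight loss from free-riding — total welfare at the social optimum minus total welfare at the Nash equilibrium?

Lab i's FOC: ∂u_i/∂g_i = α_i − g_i = 0, so g_i* = α_i.
NE contributions = (4.2, 3.8, 1.3, 2.4); G = 11.7.
W^NE = (Σα)·G − ½Σα_i² = 11.7² − ½·39.53 = 117.125.
Planner sets g_i = Σα_j = 11.7 for every i, so G^SO = 4·11.7 = 46.8.
W^SO = (Σα)·G^SO − ½·4·(Σα)² = (4/2)·11.7² = 273.78.
Deadweight loss = W^SO − W^NE = 156.655.

156.655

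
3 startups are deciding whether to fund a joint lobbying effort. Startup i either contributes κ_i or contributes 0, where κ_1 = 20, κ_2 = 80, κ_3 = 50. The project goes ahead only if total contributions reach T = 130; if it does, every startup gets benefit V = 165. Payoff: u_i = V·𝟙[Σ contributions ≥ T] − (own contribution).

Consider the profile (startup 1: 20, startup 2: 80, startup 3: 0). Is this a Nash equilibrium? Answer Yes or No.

Total = 100 < 130: not provided.
Startup 1 (pledges 20, payoff -20): dropping to 0 → total 80, payoff 0. Profitable deviation.

No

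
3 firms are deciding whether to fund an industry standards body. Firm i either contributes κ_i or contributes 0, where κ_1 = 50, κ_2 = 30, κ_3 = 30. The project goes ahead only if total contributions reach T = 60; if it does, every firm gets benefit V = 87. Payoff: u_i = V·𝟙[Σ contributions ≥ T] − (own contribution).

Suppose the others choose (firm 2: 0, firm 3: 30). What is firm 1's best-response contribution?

50

Others' total = 30. Contributing 50 brings total to 80 ≥ 60: gain V − κ_1 = 37.
Best response: 50.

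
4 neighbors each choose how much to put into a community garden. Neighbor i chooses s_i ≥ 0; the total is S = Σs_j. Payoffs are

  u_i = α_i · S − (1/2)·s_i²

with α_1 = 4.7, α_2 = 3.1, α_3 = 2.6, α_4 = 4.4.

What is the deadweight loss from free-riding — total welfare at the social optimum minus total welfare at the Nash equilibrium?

247.95

Neighbor i's FOC: ∂u_i/∂s_i = α_i − s_i = 0, so s_i* = α_i.
NE contributions = (4.7, 3.1, 2.6, 4.4); S = 14.8.
W^NE = (Σα)·S − ½Σα_i² = 14.8² − ½·57.82 = 190.13.
Planner sets s_i = Σα_j = 14.8 for every i, so S^SO = 4·14.8 = 59.2.
W^SO = (Σα)·S^SO − ½·4·(Σα)² = (4/2)·14.8² = 438.08.
Deadweight loss = W^SO − W^NE = 247.95.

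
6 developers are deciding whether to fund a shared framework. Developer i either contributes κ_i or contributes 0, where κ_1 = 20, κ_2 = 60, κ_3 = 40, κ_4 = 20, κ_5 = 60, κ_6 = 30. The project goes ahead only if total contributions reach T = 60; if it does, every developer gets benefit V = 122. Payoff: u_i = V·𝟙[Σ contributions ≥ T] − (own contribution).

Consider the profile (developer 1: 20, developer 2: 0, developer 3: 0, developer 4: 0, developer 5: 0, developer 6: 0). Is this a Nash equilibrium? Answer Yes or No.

Total = 20 < 60: not provided.
Developer 1 (pledges 20, payoff -20): dropping to 0 → total 0, payoff 0. Profitable deviation.

No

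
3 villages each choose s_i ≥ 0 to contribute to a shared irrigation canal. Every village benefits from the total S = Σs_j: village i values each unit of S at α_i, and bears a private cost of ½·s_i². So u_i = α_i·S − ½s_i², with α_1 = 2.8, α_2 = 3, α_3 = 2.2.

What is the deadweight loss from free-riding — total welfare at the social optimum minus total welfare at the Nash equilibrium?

42.84

Village i's FOC: ∂u_i/∂s_i = α_i − s_i = 0, so s_i* = α_i.
NE contributions = (2.8, 3, 2.2); S = 8.
W^NE = (Σα)·S − ½Σα_i² = 8² − ½·21.68 = 53.16.
Planner sets s_i = Σα_j = 8 for every i, so S^SO = 3·8 = 24.
W^SO = (Σα)·S^SO − ½·3·(Σα)² = (3/2)·8² = 96.
Deadweight loss = W^SO − W^NE = 42.84.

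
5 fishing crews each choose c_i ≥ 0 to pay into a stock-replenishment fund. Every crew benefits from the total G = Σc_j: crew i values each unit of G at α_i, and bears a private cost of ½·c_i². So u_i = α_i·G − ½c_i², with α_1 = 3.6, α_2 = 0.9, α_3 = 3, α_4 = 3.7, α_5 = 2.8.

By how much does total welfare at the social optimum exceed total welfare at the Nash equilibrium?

Crew i's FOC: ∂u_i/∂c_i = α_i − c_i = 0, so c_i* = α_i.
NE contributions = (3.6, 0.9, 3, 3.7, 2.8); G = 14.
W^NE = (Σα)·G − ½Σα_i² = 14² − ½·44.3 = 173.85.
Planner sets c_i = Σα_j = 14 for every i, so G^SO = 5·14 = 70.
W^SO = (Σα)·G^SO − ½·5·(Σα)² = (5/2)·14² = 490.
Deadweight loss = W^SO − W^NE = 316.15.

316.15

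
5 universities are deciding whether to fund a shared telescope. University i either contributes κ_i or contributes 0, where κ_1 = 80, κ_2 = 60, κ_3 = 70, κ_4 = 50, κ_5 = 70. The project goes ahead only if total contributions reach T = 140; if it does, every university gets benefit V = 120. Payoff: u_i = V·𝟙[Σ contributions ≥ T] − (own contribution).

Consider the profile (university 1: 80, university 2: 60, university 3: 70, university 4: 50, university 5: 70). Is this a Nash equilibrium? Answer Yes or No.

Total = 330 ≥ 140: provided.
University 1 (pledges 80, payoff 40): dropping to 0 → total 250, payoff 120. Profitable deviation.

No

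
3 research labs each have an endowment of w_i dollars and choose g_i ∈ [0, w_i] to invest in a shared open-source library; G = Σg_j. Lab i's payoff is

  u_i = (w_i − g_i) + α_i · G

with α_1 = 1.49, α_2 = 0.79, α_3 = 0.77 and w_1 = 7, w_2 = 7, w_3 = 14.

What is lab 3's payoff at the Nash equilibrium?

19.39

∂u_i/∂g_i = α_i − 1, so lab i contributes w_i if α_i > 1, else 0.
α_i > 1 for i ∈ {1}; NE contributions (7, 0, 0), G = 7.
u_3 = (14 − 0) + 0.77·7 = 19.39.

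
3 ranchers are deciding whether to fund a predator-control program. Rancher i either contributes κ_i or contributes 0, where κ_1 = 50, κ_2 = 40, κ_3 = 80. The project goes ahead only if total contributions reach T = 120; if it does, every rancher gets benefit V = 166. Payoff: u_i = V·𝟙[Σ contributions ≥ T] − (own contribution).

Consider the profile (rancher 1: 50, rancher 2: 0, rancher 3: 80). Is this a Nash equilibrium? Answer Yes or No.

Total = 130 ≥ 120: provided.
Rancher 1 (pledges 50, payoff 116): dropping to 0 → total 80, payoff 0. No gain.
Rancher 2 (pledges 0, payoff 166): pledging 40 → total 170, payoff 126. No gain.
Rancher 3 (pledges 80, payoff 86): dropping to 0 → total 50, payoff 0. No gain.

Yes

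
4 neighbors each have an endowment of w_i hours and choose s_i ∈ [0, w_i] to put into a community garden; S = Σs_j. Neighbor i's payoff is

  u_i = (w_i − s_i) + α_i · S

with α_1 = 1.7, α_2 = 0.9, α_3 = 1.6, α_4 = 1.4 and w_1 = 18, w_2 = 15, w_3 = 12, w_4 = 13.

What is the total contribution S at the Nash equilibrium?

43

∂u_i/∂s_i = α_i − 1, so neighbor i contributes w_i if α_i > 1, else 0.
α_i > 1 for i ∈ {1, 3, 4}; NE contributions (18, 0, 12, 13), S = 43.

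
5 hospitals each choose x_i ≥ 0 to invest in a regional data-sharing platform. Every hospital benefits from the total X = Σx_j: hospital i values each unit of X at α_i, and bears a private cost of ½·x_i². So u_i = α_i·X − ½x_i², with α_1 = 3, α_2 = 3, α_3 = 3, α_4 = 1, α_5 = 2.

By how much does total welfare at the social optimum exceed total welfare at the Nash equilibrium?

232

Hospital i's FOC: ∂u_i/∂x_i = α_i − x_i = 0, so x_i* = α_i.
NE contributions = (3, 3, 3, 1, 2); X = 12.
W^NE = (Σα)·X − ½Σα_i² = 12² − ½·32 = 128.
Planner sets x_i = Σα_j = 12 for every i, so X^SO = 5·12 = 60.
W^SO = (Σα)·X^SO − ½·5·(Σα)² = (5/2)·12² = 360.
Deadweight loss = W^SO − W^NE = 232.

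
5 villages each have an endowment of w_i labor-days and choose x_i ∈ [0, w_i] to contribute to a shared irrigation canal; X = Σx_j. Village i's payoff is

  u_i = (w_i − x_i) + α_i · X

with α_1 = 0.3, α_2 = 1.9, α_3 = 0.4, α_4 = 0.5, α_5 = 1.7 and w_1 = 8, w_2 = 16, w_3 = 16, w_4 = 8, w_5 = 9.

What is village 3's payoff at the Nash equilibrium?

26

∂u_i/∂x_i = α_i − 1, so village i contributes w_i if α_i > 1, else 0.
α_i > 1 for i ∈ {2, 5}; NE contributions (0, 16, 0, 0, 9), X = 25.
u_3 = (16 − 0) + 0.4·25 = 26.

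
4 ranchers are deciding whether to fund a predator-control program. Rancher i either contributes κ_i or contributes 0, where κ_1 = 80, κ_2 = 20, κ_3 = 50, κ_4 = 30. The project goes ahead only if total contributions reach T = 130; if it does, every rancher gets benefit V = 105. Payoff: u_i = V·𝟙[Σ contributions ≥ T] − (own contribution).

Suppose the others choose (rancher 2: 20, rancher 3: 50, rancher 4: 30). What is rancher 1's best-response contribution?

80

Others' total = 100. Contributing 80 brings total to 180 ≥ 130: gain V − κ_1 = 25.
Best response: 80.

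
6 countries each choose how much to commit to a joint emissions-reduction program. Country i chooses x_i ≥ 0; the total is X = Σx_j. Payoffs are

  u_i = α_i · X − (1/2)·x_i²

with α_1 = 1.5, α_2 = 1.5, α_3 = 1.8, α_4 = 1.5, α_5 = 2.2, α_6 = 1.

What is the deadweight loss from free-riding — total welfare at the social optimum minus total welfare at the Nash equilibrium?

Country i's FOC: ∂u_i/∂x_i = α_i − x_i = 0, so x_i* = α_i.
NE contributions = (1.5, 1.5, 1.8, 1.5, 2.2, 1); X = 9.5.
W^NE = (Σα)·X − ½Σα_i² = 9.5² − ½·15.83 = 82.335.
Planner sets x_i = Σα_j = 9.5 for every i, so X^SO = 6·9.5 = 57.
W^SO = (Σα)·X^SO − ½·6·(Σα)² = (6/2)·9.5² = 270.75.
Deadweight loss = W^SO − W^NE = 188.415.

188.415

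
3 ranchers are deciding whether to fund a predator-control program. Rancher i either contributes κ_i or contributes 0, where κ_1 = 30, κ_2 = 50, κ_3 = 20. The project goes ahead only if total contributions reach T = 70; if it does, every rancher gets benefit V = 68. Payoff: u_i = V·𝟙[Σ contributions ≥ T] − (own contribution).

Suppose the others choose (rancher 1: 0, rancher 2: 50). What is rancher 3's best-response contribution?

Others' total = 50. Contributing 20 brings total to 70 ≥ 70: gain V − κ_3 = 48.
Best response: 20.

20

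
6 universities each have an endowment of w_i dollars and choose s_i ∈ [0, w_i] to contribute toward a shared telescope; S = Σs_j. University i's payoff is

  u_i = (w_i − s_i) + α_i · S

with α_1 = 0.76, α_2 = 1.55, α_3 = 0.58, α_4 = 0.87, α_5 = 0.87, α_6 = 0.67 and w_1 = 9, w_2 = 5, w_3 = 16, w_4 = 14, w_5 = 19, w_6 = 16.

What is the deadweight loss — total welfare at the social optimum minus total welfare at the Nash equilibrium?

318.2

∂u_i/∂s_i = α_i − 1, so university i contributes w_i if α_i > 1, else 0.
α_i > 1 for i ∈ {2}; NE contributions (0, 5, 0, 0, 0, 0), S = 5.
W^NE = Σw_i − S^NE + (Σα_i)·S^NE = 79 + 4.3·5 = 100.5.
Planner: ∂(Σu_j)/∂s_i = Σα_j − 1 = 4.3 > 0, so everyone contributes w_i; S^SO = 79, W^SO = 79 + 4.3·79 = 418.7.
Deadweight loss = 318.2.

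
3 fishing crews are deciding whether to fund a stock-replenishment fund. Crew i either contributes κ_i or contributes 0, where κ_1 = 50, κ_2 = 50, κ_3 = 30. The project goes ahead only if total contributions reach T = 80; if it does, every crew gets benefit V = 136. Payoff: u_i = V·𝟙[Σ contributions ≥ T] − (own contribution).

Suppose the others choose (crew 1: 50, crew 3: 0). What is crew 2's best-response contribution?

50

Others' total = 50. Contributing 50 brings total to 100 ≥ 80: gain V − κ_2 = 86.
Best response: 50.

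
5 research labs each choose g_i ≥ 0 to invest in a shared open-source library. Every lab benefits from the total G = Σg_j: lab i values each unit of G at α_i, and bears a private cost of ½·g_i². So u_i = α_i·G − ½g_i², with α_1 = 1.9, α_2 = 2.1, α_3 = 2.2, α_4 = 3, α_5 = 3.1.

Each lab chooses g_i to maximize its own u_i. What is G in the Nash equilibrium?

Lab i's FOC: ∂u_i/∂g_i = α_i − g_i = 0, so g_i* = α_i.
NE contributions = (1.9, 2.1, 2.2, 3, 3.1); G = 12.3.

12.3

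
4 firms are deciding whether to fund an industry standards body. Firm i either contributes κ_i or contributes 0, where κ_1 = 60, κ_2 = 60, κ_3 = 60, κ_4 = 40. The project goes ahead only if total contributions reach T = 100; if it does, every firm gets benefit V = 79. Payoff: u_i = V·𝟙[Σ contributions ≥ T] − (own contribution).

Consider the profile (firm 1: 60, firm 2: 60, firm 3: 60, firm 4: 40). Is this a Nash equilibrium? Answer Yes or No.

No

Total = 220 ≥ 100: provided.
Firm 1 (pledges 60, payoff 19): dropping to 0 → total 160, payoff 79. Profitable deviation.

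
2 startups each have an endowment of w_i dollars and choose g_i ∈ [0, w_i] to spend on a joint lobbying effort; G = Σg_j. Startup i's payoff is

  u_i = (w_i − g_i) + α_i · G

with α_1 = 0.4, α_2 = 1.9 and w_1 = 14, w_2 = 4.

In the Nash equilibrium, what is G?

∂u_i/∂g_i = α_i − 1, so startup i contributes w_i if α_i > 1, else 0.
α_i > 1 for i ∈ {2}; NE contributions (0, 4), G = 4.

4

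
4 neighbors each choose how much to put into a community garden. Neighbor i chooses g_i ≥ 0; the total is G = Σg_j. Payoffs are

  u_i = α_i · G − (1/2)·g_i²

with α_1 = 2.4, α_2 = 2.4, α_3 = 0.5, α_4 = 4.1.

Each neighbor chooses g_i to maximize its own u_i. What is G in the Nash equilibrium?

Neighbor i's FOC: ∂u_i/∂g_i = α_i − g_i = 0, so g_i* = α_i.
NE contributions = (2.4, 2.4, 0.5, 4.1); G = 9.4.

9.4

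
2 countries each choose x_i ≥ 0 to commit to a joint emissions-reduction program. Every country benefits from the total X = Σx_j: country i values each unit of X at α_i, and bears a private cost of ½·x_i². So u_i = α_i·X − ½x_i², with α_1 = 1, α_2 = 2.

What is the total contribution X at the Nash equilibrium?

3

Country i's FOC: ∂u_i/∂x_i = α_i − x_i = 0, so x_i* = α_i.
NE contributions = (1, 2); X = 3.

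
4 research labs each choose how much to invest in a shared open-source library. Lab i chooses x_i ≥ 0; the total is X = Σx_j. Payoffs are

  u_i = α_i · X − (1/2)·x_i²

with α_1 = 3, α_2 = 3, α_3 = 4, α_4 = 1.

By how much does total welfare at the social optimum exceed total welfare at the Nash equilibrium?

Lab i's FOC: ∂u_i/∂x_i = α_i − x_i = 0, so x_i* = α_i.
NE contributions = (3, 3, 4, 1); X = 11.
W^NE = (Σα)·X − ½Σα_i² = 11² − ½·35 = 103.5.
Planner sets x_i = Σα_j = 11 for every i, so X^SO = 4·11 = 44.
W^SO = (Σα)·X^SO − ½·4·(Σα)² = (4/2)·11² = 242.
Deadweight loss = W^SO − W^NE = 138.5.

138.5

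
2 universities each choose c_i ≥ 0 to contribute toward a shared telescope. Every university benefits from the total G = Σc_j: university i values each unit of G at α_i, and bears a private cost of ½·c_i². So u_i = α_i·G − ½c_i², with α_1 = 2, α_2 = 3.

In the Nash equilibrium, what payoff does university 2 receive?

10.5

University i's FOC: ∂u_i/∂c_i = α_i − c_i = 0, so c_i* = α_i.
NE contributions = (2, 3); G = 5.
u_2 = α_2·G − ½·(c_2)² = 3·5 − ½·3² = 10.5.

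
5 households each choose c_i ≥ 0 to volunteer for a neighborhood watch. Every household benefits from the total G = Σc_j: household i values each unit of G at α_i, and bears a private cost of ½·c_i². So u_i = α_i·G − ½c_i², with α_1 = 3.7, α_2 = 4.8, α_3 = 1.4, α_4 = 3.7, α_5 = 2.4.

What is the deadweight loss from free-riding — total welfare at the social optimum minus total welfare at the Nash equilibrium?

413.07

Household i's FOC: ∂u_i/∂c_i = α_i − c_i = 0, so c_i* = α_i.
NE contributions = (3.7, 4.8, 1.4, 3.7, 2.4); G = 16.
W^NE = (Σα)·G − ½Σα_i² = 16² − ½·58.14 = 226.93.
Planner sets c_i = Σα_j = 16 for every i, so G^SO = 5·16 = 80.
W^SO = (Σα)·G^SO − ½·5·(Σα)² = (5/2)·16² = 640.
Deadweight loss = W^SO − W^NE = 413.07.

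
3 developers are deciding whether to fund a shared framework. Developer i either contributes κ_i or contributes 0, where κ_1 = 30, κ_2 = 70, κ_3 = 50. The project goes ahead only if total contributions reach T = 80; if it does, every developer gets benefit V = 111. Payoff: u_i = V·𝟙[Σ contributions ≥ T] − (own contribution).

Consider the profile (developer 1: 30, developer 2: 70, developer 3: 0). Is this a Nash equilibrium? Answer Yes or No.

Total = 100 ≥ 80: provided.
Developer 1 (pledges 30, payoff 81): dropping to 0 → total 70, payoff 0. No gain.
Developer 2 (pledges 70, payoff 41): dropping to 0 → total 30, payoff 0. No gain.
Developer 3 (pledges 0, payoff 111): pledging 50 → total 150, payoff 61. No gain.

Yes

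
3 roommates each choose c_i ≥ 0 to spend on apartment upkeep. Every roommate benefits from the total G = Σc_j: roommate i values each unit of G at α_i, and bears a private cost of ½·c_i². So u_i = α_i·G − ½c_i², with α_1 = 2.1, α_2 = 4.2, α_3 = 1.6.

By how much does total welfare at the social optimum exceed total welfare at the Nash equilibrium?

Roommate i's FOC: ∂u_i/∂c_i = α_i − c_i = 0, so c_i* = α_i.
NE contributions = (2.1, 4.2, 1.6); G = 7.9.
W^NE = (Σα)·G − ½Σα_i² = 7.9² − ½·24.61 = 50.105.
Planner sets c_i = Σα_j = 7.9 for every i, so G^SO = 3·7.9 = 23.7.
W^SO = (Σα)·G^SO − ½·3·(Σα)² = (3/2)·7.9² = 93.615.
Deadweight loss = W^SO − W^NE = 43.51.

43.51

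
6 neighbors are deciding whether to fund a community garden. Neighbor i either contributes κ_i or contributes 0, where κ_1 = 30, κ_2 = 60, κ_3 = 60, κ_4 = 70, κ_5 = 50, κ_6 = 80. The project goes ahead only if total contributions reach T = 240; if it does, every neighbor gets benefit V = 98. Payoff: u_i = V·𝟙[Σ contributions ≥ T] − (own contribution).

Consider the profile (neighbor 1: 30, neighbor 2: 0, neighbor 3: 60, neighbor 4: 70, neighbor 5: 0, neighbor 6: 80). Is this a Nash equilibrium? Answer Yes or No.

Yes

Total = 240 ≥ 240: provided.
Neighbor 1 (pledges 30, payoff 68): dropping to 0 → total 210, payoff 0. No gain.
Neighbor 2 (pledges 0, payoff 98): pledging 60 → total 300, payoff 38. No gain.
Neighbor 3 (pledges 60, payoff 38): dropping to 0 → total 180, payoff 0. No gain.
Neighbor 4 (pledges 70, payoff 28): dropping to 0 → total 170, payoff 0. No gain.
Neighbor 5 (pledges 0, payoff 98): pledging 50 → total 290, payoff 48. No gain.
Neighbor 6 (pledges 80, payoff 18): dropping to 0 → total 160, payoff 0. No gain.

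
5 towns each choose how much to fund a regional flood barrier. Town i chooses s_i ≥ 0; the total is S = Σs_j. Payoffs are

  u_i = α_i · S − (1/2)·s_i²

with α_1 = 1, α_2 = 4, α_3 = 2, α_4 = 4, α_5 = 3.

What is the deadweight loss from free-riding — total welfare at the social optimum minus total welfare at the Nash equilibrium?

Town i's FOC: ∂u_i/∂s_i = α_i − s_i = 0, so s_i* = α_i.
NE contributions = (1, 4, 2, 4, 3); S = 14.
W^NE = (Σα)·S − ½Σα_i² = 14² − ½·46 = 173.
Planner sets s_i = Σα_j = 14 for every i, so S^SO = 5·14 = 70.
W^SO = (Σα)·S^SO − ½·5·(Σα)² = (5/2)·14² = 490.
Deadweight loss = W^SO − W^NE = 317.

317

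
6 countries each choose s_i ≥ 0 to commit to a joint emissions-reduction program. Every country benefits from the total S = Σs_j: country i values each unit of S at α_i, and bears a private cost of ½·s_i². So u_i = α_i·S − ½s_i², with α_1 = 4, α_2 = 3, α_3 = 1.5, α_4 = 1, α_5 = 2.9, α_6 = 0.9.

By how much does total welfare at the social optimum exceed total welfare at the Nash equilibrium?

372.515

Country i's FOC: ∂u_i/∂s_i = α_i − s_i = 0, so s_i* = α_i.
NE contributions = (4, 3, 1.5, 1, 2.9, 0.9); S = 13.3.
W^NE = (Σα)·S − ½Σα_i² = 13.3² − ½·37.47 = 158.155.
Planner sets s_i = Σα_j = 13.3 for every i, so S^SO = 6·13.3 = 79.8.
W^SO = (Σα)·S^SO − ½·6·(Σα)² = (6/2)·13.3² = 530.67.
Deadweight loss = W^SO − W^NE = 372.515.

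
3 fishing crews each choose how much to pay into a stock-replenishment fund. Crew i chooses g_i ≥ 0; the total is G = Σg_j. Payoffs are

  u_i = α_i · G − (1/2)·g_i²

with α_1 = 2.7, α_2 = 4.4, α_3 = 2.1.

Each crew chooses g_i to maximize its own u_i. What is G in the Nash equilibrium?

Crew i's FOC: ∂u_i/∂g_i = α_i − g_i = 0, so g_i* = α_i.
NE contributions = (2.7, 4.4, 2.1); G = 9.2.

9.2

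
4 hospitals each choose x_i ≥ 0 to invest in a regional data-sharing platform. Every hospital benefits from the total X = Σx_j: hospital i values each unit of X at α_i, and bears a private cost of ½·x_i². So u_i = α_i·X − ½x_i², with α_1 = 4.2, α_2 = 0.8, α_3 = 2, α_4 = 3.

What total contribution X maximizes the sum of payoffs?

Planner FOC: ∂(Σu_j)/∂x_i = (Σα_j) − x_i = 0, so x_i^SO = Σα_j = 10 for every i; X^SO = 40.

40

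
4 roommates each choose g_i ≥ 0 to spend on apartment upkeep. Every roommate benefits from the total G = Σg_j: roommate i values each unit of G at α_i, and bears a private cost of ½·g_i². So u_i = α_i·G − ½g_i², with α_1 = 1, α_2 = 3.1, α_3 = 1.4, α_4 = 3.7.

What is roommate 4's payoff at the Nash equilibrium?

Roommate i's FOC: ∂u_i/∂g_i = α_i − g_i = 0, so g_i* = α_i.
NE contributions = (1, 3.1, 1.4, 3.7); G = 9.2.
u_4 = α_4·G − ½·(g_4)² = 3.7·9.2 − ½·3.7² = 27.195.

27.195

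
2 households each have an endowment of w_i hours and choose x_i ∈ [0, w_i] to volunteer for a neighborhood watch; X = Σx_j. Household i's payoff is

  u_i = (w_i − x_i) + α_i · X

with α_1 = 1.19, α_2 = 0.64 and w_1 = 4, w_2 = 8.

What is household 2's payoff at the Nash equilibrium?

∂u_i/∂x_i = α_i − 1, so household i contributes w_i if α_i > 1, else 0.
α_i > 1 for i ∈ {1}; NE contributions (4, 0), X = 4.
u_2 = (8 − 0) + 0.64·4 = 10.56.

10.56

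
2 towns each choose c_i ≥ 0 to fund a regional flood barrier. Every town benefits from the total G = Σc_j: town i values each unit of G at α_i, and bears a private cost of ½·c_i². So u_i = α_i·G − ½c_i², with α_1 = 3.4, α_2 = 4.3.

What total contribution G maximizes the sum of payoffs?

Planner FOC: ∂(Σu_j)/∂c_i = (Σα_j) − c_i = 0, so c_i^SO = Σα_j = 7.7 for every i; G^SO = 15.4.

15.4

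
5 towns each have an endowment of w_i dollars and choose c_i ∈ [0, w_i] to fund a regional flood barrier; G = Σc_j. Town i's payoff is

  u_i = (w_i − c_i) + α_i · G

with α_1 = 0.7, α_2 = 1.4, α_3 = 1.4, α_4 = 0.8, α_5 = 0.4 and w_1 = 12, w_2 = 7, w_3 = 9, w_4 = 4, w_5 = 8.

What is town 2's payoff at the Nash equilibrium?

22.4

∂u_i/∂c_i = α_i − 1, so town i contributes w_i if α_i > 1, else 0.
α_i > 1 for i ∈ {2, 3}; NE contributions (0, 7, 9, 0, 0), G = 16.
u_2 = (7 − 7) + 1.4·16 = 22.4.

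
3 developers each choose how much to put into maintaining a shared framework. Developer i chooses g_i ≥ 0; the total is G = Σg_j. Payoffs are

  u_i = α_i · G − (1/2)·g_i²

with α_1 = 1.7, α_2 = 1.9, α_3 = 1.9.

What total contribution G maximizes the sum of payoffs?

16.5

Planner FOC: ∂(Σu_j)/∂g_i = (Σα_j) − g_i = 0, so g_i^SO = Σα_j = 5.5 for every i; G^SO = 16.5.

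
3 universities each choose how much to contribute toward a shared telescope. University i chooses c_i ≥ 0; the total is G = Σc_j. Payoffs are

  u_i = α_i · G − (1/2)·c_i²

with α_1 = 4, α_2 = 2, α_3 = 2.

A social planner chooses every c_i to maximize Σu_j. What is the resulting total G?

24

Planner FOC: ∂(Σu_j)/∂c_i = (Σα_j) − c_i = 0, so c_i^SO = Σα_j = 8 for every i; G^SO = 24.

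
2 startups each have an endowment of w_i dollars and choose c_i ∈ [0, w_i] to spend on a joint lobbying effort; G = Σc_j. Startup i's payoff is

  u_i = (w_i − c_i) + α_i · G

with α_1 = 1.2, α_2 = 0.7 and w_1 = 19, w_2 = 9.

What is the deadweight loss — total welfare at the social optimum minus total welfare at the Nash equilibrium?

∂u_i/∂c_i = α_i − 1, so startup i contributes w_i if α_i > 1, else 0.
α_i > 1 for i ∈ {1}; NE contributions (19, 0), G = 19.
W^NE = Σw_i − G^NE + (Σα_i)·G^NE = 28 + 0.9·19 = 45.1.
Planner: ∂(Σu_j)/∂c_i = Σα_j − 1 = 0.9 > 0, so everyone contributes w_i; G^SO = 28, W^SO = 28 + 0.9·28 = 53.2.
Deadweight loss = 8.1.

8.1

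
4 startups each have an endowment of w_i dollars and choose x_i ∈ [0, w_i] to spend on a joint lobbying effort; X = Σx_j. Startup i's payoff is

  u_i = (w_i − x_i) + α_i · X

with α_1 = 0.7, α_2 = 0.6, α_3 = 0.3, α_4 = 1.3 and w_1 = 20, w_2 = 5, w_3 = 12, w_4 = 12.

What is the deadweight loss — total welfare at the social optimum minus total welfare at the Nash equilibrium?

70.3

∂u_i/∂x_i = α_i − 1, so startup i contributes w_i if α_i > 1, else 0.
α_i > 1 for i ∈ {4}; NE contributions (0, 0, 0, 12), X = 12.
W^NE = Σw_i − X^NE + (Σα_i)·X^NE = 49 + 1.9·12 = 71.8.
Planner: ∂(Σu_j)/∂x_i = Σα_j − 1 = 1.9 > 0, so everyone contributes w_i; X^SO = 49, W^SO = 49 + 1.9·49 = 142.1.
Deadweight loss = 70.3.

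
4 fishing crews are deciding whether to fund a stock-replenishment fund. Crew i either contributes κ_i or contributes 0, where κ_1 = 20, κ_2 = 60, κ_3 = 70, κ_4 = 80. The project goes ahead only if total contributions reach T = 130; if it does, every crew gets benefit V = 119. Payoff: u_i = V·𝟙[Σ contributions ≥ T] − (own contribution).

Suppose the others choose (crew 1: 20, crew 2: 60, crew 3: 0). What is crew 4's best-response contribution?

80

Others' total = 80. Contributing 80 brings total to 160 ≥ 130: gain V − κ_4 = 39.
Best response: 80.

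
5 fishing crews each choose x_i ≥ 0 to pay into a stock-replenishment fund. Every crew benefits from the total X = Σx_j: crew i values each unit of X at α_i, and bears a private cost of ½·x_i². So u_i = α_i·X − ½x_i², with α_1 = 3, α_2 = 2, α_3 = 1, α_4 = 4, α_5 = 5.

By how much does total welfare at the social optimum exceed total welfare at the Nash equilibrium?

365

Crew i's FOC: ∂u_i/∂x_i = α_i − x_i = 0, so x_i* = α_i.
NE contributions = (3, 2, 1, 4, 5); X = 15.
W^NE = (Σα)·X − ½Σα_i² = 15² − ½·55 = 197.5.
Planner sets x_i = Σα_j = 15 for every i, so X^SO = 5·15 = 75.
W^SO = (Σα)·X^SO − ½·5·(Σα)² = (5/2)·15² = 562.5.
Deadweight loss = W^SO − W^NE = 365.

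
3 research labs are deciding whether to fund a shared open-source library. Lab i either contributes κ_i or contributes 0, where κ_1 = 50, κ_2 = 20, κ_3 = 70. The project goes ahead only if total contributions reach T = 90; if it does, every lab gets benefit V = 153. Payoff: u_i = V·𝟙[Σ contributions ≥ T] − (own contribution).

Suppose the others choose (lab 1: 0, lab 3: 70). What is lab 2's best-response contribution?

Others' total = 70. Contributing 20 brings total to 90 ≥ 90: gain V − κ_2 = 133.
Best response: 20.

20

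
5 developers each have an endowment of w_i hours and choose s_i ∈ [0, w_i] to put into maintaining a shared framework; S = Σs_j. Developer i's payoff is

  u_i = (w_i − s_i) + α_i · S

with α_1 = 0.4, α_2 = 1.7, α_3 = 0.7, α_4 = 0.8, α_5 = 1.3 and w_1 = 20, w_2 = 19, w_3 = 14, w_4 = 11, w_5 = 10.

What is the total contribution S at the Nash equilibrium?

∂u_i/∂s_i = α_i − 1, so developer i contributes w_i if α_i > 1, else 0.
α_i > 1 for i ∈ {2, 5}; NE contributions (0, 19, 0, 0, 10), S = 29.

29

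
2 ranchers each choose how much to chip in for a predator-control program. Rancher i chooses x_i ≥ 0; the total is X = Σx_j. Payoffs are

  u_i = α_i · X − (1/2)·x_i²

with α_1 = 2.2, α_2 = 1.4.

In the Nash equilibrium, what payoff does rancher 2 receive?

Rancher i's FOC: ∂u_i/∂x_i = α_i − x_i = 0, so x_i* = α_i.
NE contributions = (2.2, 1.4); X = 3.6.
u_2 = α_2·X − ½·(x_2)² = 1.4·3.6 − ½·1.4² = 4.06.

4.06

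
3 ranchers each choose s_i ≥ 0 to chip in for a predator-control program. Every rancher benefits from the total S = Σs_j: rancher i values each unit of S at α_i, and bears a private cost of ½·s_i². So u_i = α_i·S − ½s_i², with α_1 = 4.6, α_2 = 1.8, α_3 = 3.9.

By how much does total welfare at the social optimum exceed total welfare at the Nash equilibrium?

72.85

Rancher i's FOC: ∂u_i/∂s_i = α_i − s_i = 0, so s_i* = α_i.
NE contributions = (4.6, 1.8, 3.9); S = 10.3.
W^NE = (Σα)·S − ½Σα_i² = 10.3² − ½·39.61 = 86.285.
Planner sets s_i = Σα_j = 10.3 for every i, so S^SO = 3·10.3 = 30.9.
W^SO = (Σα)·S^SO − ½·3·(Σα)² = (3/2)·10.3² = 159.135.
Deadweight loss = W^SO − W^NE = 72.85.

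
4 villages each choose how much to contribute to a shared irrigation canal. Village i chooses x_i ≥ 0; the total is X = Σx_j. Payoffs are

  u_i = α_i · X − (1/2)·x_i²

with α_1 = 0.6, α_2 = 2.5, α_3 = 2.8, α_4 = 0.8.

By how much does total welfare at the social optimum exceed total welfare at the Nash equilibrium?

52.435

Village i's FOC: ∂u_i/∂x_i = α_i − x_i = 0, so x_i* = α_i.
NE contributions = (0.6, 2.5, 2.8, 0.8); X = 6.7.
W^NE = (Σα)·X − ½Σα_i² = 6.7² − ½·15.09 = 37.345.
Planner sets x_i = Σα_j = 6.7 for every i, so X^SO = 4·6.7 = 26.8.
W^SO = (Σα)·X^SO − ½·4·(Σα)² = (4/2)·6.7² = 89.78.
Deadweight loss = W^SO − W^NE = 52.435.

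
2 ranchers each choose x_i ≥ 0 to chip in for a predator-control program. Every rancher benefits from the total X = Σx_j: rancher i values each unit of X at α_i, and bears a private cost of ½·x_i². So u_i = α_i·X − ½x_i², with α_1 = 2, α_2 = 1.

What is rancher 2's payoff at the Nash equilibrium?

2.5

Rancher i's FOC: ∂u_i/∂x_i = α_i − x_i = 0, so x_i* = α_i.
NE contributions = (2, 1); X = 3.
u_2 = α_2·X − ½·(x_2)² = 1·3 − ½·1² = 2.5.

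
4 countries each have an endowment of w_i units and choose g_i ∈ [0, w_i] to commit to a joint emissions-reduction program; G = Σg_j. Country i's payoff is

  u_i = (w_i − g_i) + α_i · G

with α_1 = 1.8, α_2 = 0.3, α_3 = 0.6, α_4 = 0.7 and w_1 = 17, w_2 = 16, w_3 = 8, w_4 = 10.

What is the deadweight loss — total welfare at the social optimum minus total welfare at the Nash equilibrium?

∂u_i/∂g_i = α_i − 1, so country i contributes w_i if α_i > 1, else 0.
α_i > 1 for i ∈ {1}; NE contributions (17, 0, 0, 0), G = 17.
W^NE = Σw_i − G^NE + (Σα_i)·G^NE = 51 + 2.4·17 = 91.8.
Planner: ∂(Σu_j)/∂g_i = Σα_j − 1 = 2.4 > 0, so everyone contributes w_i; G^SO = 51, W^SO = 51 + 2.4·51 = 173.4.
Deadweight loss = 81.6.

81.6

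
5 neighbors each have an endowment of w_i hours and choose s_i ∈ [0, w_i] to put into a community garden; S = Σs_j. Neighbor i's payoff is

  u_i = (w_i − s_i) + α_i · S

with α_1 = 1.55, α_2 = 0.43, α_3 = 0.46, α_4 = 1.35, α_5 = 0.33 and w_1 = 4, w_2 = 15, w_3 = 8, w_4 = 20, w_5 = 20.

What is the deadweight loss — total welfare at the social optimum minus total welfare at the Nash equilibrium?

∂u_i/∂s_i = α_i − 1, so neighbor i contributes w_i if α_i > 1, else 0.
α_i > 1 for i ∈ {1, 4}; NE contributions (4, 0, 0, 20, 0), S = 24.
W^NE = Σw_i − S^NE + (Σα_i)·S^NE = 67 + 3.12·24 = 141.88.
Planner: ∂(Σu_j)/∂s_i = Σα_j − 1 = 3.12 > 0, so everyone contributes w_i; S^SO = 67, W^SO = 67 + 3.12·67 = 276.04.
Deadweight loss = 134.16.

134.16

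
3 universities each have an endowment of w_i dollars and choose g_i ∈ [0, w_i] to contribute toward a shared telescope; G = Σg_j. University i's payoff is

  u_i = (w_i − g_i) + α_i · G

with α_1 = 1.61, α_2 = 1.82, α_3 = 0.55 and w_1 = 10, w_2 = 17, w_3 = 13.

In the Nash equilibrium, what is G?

∂u_i/∂g_i = α_i − 1, so university i contributes w_i if α_i > 1, else 0.
α_i > 1 for i ∈ {1, 2}; NE contributions (10, 17, 0), G = 27.

27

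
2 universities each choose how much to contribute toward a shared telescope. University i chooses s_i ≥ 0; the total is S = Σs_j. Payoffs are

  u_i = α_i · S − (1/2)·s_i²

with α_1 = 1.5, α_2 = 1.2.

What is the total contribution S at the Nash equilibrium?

2.7

University i's FOC: ∂u_i/∂s_i = α_i − s_i = 0, so s_i* = α_i.
NE contributions = (1.5, 1.2); S = 2.7.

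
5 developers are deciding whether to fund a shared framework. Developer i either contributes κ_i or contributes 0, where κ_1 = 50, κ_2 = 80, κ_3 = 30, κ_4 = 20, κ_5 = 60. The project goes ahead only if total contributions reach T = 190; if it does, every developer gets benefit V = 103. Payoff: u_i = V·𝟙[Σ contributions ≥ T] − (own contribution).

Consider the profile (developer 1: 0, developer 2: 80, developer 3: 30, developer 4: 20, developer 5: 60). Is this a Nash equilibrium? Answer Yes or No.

Yes

Total = 190 ≥ 190: provided.
Developer 1 (pledges 0, payoff 103): pledging 50 → total 240, payoff 53. No gain.
Developer 2 (pledges 80, payoff 23): dropping to 0 → total 110, payoff 0. No gain.
Developer 3 (pledges 30, payoff 73): dropping to 0 → total 160, payoff 0. No gain.
Developer 4 (pledges 20, payoff 83): dropping to 0 → total 170, payoff 0. No gain.
Developer 5 (pledges 60, payoff 43): dropping to 0 → total 130, payoff 0. No gain.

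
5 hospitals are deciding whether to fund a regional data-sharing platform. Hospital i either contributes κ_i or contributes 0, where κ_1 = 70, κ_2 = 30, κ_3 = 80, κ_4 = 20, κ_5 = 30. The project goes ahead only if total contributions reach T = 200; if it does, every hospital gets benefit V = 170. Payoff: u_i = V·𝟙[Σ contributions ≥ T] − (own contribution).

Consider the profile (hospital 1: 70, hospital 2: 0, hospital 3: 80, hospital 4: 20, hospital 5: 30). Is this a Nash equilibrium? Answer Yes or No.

Yes

Total = 200 ≥ 200: provided.
Hospital 1 (pledges 70, payoff 100): dropping to 0 → total 130, payoff 0. No gain.
Hospital 2 (pledges 0, payoff 170): pledging 30 → total 230, payoff 140. No gain.
Hospital 3 (pledges 80, payoff 90): dropping to 0 → total 120, payoff 0. No gain.
Hospital 4 (pledges 20, payoff 150): dropping to 0 → total 180, payoff 0. No gain.
Hospital 5 (pledges 30, payoff 140): dropping to 0 → total 170, payoff 0. No gain.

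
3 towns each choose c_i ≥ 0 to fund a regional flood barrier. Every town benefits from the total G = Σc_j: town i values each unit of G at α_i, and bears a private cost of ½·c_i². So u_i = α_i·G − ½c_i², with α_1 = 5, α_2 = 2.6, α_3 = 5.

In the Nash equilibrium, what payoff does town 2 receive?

Town i's FOC: ∂u_i/∂c_i = α_i − c_i = 0, so c_i* = α_i.
NE contributions = (5, 2.6, 5); G = 12.6.
u_2 = α_2·G − ½·(c_2)² = 2.6·12.6 − ½·2.6² = 29.38.

29.38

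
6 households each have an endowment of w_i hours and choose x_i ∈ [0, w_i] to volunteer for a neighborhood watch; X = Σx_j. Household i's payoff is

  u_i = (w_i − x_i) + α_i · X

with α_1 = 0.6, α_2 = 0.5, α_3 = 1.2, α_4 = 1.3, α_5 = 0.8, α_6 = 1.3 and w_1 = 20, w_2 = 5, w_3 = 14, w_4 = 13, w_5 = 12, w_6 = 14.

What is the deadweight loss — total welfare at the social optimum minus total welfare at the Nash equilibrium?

173.9

∂u_i/∂x_i = α_i − 1, so household i contributes w_i if α_i > 1, else 0.
α_i > 1 for i ∈ {3, 4, 6}; NE contributions (0, 0, 14, 13, 0, 14), X = 41.
W^NE = Σw_i − X^NE + (Σα_i)·X^NE = 78 + 4.7·41 = 270.7.
Planner: ∂(Σu_j)/∂x_i = Σα_j − 1 = 4.7 > 0, so everyone contributes w_i; X^SO = 78, W^SO = 78 + 4.7·78 = 444.6.
Deadweight loss = 173.9.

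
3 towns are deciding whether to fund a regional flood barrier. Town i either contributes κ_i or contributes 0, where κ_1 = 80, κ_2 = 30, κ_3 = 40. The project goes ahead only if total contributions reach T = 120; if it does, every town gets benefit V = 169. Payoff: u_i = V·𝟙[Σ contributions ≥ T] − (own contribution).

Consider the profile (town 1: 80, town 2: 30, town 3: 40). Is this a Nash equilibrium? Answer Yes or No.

No

Total = 150 ≥ 120: provided.
Town 1 (pledges 80, payoff 89): dropping to 0 → total 70, payoff 0. No gain.
Town 2 (pledges 30, payoff 139): dropping to 0 → total 120, payoff 169. Profitable deviation.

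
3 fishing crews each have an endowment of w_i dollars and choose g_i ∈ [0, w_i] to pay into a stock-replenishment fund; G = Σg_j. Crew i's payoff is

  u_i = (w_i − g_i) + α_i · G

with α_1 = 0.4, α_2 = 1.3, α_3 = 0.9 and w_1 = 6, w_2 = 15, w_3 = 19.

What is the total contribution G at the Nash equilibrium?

∂u_i/∂g_i = α_i − 1, so crew i contributes w_i if α_i > 1, else 0.
α_i > 1 for i ∈ {2}; NE contributions (0, 15, 0), G = 15.

15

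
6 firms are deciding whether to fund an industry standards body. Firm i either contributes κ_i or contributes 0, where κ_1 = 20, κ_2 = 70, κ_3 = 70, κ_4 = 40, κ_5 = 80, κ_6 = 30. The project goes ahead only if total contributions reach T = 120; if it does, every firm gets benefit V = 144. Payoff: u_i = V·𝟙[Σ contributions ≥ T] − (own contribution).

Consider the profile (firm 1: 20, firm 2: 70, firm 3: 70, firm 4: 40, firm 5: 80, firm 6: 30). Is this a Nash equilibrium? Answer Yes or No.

Total = 310 ≥ 120: provided.
Firm 1 (pledges 20, payoff 124): dropping to 0 → total 290, payoff 144. Profitable deviation.

No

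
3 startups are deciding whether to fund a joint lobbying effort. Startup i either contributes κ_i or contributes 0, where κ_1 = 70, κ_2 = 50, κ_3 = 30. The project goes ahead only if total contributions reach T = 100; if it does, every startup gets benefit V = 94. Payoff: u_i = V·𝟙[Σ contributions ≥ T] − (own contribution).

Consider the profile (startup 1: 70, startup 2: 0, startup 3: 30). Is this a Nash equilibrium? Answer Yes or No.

Yes

Total = 100 ≥ 100: provided.
Startup 1 (pledges 70, payoff 24): dropping to 0 → total 30, payoff 0. No gain.
Startup 2 (pledges 0, payoff 94): pledging 50 → total 150, payoff 44. No gain.
Startup 3 (pledges 30, payoff 64): dropping to 0 → total 70, payoff 0. No gain.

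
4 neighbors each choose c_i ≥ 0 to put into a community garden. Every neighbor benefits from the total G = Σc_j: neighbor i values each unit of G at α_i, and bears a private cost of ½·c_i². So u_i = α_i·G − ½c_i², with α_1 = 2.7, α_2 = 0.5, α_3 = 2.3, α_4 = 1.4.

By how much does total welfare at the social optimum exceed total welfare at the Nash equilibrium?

Neighbor i's FOC: ∂u_i/∂c_i = α_i − c_i = 0, so c_i* = α_i.
NE contributions = (2.7, 0.5, 2.3, 1.4); G = 6.9.
W^NE = (Σα)·G − ½Σα_i² = 6.9² − ½·14.79 = 40.215.
Planner sets c_i = Σα_j = 6.9 for every i, so G^SO = 4·6.9 = 27.6.
W^SO = (Σα)·G^SO − ½·4·(Σα)² = (4/2)·6.9² = 95.22.
Deadweight loss = W^SO − W^NE = 55.005.

55.005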